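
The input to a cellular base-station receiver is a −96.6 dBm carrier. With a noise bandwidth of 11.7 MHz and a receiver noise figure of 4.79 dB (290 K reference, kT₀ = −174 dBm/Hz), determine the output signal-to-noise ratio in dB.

1.9 dB

Noise floor: N = −174 + 10 log₁₀(B) + NF
10 log₁₀(1.17×10⁷) = 70.68 dB
N = −174 + 70.68 + 4.79 = −98.53 dBm
SNR = P_sig − N = −96.6 − (−98.53) = 1.93 dB → 1.9 dB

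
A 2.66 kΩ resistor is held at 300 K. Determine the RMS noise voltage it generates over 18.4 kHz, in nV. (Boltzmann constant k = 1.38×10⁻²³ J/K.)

V_n = √(4kTRB)
4kTRB = 4 × 1.38×10⁻²³ × 300 × 2.66×10³ × 1.84×10⁴ = 8.11×10⁻¹³ V²
V_n = √(8.11×10⁻¹³) = 9.00×10⁻⁷ V = 900 nV

900 nV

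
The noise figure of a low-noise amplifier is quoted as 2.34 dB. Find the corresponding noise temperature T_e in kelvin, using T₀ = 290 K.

F = 10^(2.34/10) = 1.71396
T_e = (F − 1)·T₀ = (1.71396 − 1) × 290 = 207 K

207 K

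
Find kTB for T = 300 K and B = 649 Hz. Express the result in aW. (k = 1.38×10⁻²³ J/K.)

2.69 aW

P_n = kTB = 1.38×10⁻²³ × 300 × 6.49×10² = 2.69×10⁻¹⁸ W = 2.69 aW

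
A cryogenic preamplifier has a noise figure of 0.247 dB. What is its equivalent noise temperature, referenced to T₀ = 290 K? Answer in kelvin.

F = 10^(0.247/10) = 1.05852
T_e = (F − 1)·T₀ = (1.05852 − 1) × 290 = 17.0 K

17.0 K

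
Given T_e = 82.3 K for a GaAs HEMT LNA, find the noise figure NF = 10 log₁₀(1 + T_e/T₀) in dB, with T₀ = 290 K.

1.08 dB

F = 1 + T_e/T₀ = 1 + 82.3/290 = 1.28379
NF = 10 log₁₀(1.28379) = 1.08 dB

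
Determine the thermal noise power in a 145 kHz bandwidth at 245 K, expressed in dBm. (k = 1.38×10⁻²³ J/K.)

P_n = kTB = 1.38×10⁻²³ × 245 × 1.45×10⁵ = 4.90×10⁻¹⁶ W
In dBm: 10 log₁₀(4.90×10⁻¹⁶ / 10⁻³) = −123.1 dBm

−123.1 dBm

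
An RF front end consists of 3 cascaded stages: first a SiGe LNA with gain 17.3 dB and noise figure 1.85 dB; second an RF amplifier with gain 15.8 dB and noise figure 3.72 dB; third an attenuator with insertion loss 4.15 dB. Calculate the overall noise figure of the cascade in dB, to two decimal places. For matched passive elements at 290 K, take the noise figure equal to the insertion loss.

1.92 dB

Convert to linear (a loss of L dB is a gain of −L dB): F_i = 10^(NF_i/10), G_i = 10^(G_i,dB/10)
  Stage 1: F_1 = 10^(1.85/10) = 1.531, G_1 = 10^(17.3/10) = 53.70
  Stage 2: F_2 = 10^(3.72/10) = 2.355, G_2 = 10^(15.8/10) = 38.02
  Stage 3: F_3 = 10^(4.15/10) = 2.600, G_3 = 10^(−4.15/10) = 0.3846
Friis cascade:
  F = 1.531 + (2.355 − 1)/53.70 + (2.600 − 1)/2042 = 1.557
NF = 10 log₁₀(1.557) = 1.92 dB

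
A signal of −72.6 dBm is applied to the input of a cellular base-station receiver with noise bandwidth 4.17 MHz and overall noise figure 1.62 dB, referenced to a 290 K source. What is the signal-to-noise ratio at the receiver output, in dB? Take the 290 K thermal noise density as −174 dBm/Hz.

33.6 dB

Noise floor: N = −174 + 10 log₁₀(B) + NF
10 log₁₀(4.17×10⁶) = 66.2 dB
N = −174 + 66.2 + 1.62 = −106.18 dBm
SNR = P_sig − N = −72.6 − (−106.18) = 33.58 dB → 33.6 dB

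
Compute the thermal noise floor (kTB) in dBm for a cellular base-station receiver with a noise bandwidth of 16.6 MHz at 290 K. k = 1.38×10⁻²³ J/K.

P_n = kTB = 1.38×10⁻²³ × 290 × 1.66×10⁷ = 6.64×10⁻¹⁴ W
In dBm: 10 log₁₀(6.64×10⁻¹⁴ / 10⁻³) = −101.8 dBm

−101.8 dBm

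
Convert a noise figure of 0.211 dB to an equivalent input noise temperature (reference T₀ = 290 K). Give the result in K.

F = 10^(0.211/10) = 1.04978
T_e = (F − 1)·T₀ = (1.04978 − 1) × 290 = 14.4 K

14.4 K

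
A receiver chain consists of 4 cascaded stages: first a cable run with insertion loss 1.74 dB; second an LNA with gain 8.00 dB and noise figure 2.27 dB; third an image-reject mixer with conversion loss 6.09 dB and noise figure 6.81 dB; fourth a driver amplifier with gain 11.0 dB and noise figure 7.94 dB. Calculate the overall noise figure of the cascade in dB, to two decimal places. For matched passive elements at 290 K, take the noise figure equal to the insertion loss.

9.26 dB

Convert to linear (a loss of L dB is a gain of −L dB): F_i = 10^(NF_i/10), G_i = 10^(G_i,dB/10)
  Stage 1: F_1 = 10^(1.74/10) = 1.493, G_1 = 10^(−1.74/10) = 0.6699
  Stage 2: F_2 = 10^(2.27/10) = 1.687, G_2 = 10^(8.00/10) = 6.310
  Stage 3: F_3 = 10^(6.81/10) = 4.797, G_3 = 10^(−6.09/10) = 0.2460
  Stage 4: F_4 = 10^(7.94/10) = 6.223, G_4 = 10^(11.0/10) = 12.59
Friis cascade:
  F = 1.493 + (1.687 − 1)/0.6699 + (4.797 − 1)/4.227 + (6.223 − 1)/1.040 = 8.439
NF = 10 log₁₀(8.439) = 9.26 dB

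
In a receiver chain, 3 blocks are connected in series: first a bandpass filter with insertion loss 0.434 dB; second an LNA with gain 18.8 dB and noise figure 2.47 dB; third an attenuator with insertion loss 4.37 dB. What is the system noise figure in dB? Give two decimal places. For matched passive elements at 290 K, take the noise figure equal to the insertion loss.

2.96 dB

Convert to linear (a loss of L dB is a gain of −L dB): F_i = 10^(NF_i/10), G_i = 10^(G_i,dB/10)
  Stage 1: F_1 = 10^(0.434/10) = 1.105, G_1 = 10^(−0.434/10) = 0.9049
  Stage 2: F_2 = 10^(2.47/10) = 1.766, G_2 = 10^(18.8/10) = 75.86
  Stage 3: F_3 = 10^(4.37/10) = 2.735, G_3 = 10^(−4.37/10) = 0.3656
Friis cascade:
  F = 1.105 + (1.766 − 1)/0.9049 + (2.735 − 1)/68.64 = 1.977
NF = 10 log₁₀(1.977) = 2.96 dB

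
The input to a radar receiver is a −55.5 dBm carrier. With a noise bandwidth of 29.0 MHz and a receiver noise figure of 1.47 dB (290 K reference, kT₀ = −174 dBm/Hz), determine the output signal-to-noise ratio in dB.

42.4 dB

Noise floor: N = −174 + 10 log₁₀(B) + NF
10 log₁₀(2.90×10⁷) = 74.62 dB
N = −174 + 74.62 + 1.47 = −97.91 dBm
SNR = P_sig − N = −55.5 − (−97.91) = 42.41 dB → 42.4 dB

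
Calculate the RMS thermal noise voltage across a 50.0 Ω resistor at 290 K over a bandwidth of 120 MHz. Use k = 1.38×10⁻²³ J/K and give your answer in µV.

9.80 µV

V_n = √(4kTRB)
4kTRB = 4 × 1.38×10⁻²³ × 290 × 5.00×10¹ × 1.20×10⁸ = 9.60×10⁻¹¹ V²
V_n = √(9.60×10⁻¹¹) = 9.80×10⁻⁶ V = 9.80 µV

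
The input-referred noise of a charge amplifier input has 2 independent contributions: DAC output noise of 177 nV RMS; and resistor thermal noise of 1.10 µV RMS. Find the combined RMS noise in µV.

1.11 µV

Uncorrelated sources add in power (mean-square): V_tot = √(ΣV_i²)
V_tot = √[(1.77×10⁻⁷)² + (1.10×10⁻⁶)²] = 1.11×10⁻⁶ V = 1.11 µV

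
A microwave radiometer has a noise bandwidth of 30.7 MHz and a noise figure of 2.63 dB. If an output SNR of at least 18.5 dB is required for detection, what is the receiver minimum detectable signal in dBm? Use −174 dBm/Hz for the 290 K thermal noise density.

Sensitivity = −174 + 10 log₁₀(B) + NF + SNR_min
= −174 + 74.87 + 2.63 + 18.5
= −78.00 dBm → −78.0 dBm

−78.0 dBm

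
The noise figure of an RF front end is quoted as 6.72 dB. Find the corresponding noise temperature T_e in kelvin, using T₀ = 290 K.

F = 10^(6.72/10) = 4.69894
T_e = (F − 1)·T₀ = (4.69894 − 1) × 290 = 1073 K

1073 K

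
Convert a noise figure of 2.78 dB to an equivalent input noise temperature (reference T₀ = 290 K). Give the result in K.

260 K

F = 10^(2.78/10) = 1.89671
T_e = (F − 1)·T₀ = (1.89671 − 1) × 290 = 260 K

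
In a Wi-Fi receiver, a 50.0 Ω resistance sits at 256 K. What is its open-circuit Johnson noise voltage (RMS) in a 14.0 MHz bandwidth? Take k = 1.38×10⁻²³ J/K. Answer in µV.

3.15 µV

V_n = √(4kTRB)
4kTRB = 4 × 1.38×10⁻²³ × 256 × 5.00×10¹ × 1.40×10⁷ = 9.89×10⁻¹² V²
V_n = √(9.89×10⁻¹²) = 3.15×10⁻⁶ V = 3.15 µV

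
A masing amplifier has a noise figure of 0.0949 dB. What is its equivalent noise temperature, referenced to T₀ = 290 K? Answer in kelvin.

6.41 K

F = 10^(0.0949/10) = 1.02209
T_e = (F − 1)·T₀ = (1.02209 − 1) × 290 = 6.41 K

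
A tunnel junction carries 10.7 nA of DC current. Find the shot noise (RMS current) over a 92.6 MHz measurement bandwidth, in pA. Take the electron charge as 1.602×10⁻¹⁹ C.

I_n = √(2qI·B)
2qI·B = 2 × 1.602×10⁻¹⁹ × 1.07×10⁻⁸ × 9.26×10⁷ = 3.17×10⁻¹⁹ A²
I_n = √(3.17×10⁻¹⁹) = 5.63×10⁻¹⁰ A = 563 pA

563 pA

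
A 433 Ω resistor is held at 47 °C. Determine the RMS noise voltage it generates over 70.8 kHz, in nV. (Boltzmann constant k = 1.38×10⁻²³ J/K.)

736 nV

T = 47 °C + 273.15 = 320.15 K
V_n = √(4kTRB)
4kTRB = 4 × 1.38×10⁻²³ × 320.15 × 4.33×10² × 7.08×10⁴ = 5.42×10⁻¹³ V²
V_n = √(5.42×10⁻¹³) = 7.36×10⁻⁷ V = 736 nV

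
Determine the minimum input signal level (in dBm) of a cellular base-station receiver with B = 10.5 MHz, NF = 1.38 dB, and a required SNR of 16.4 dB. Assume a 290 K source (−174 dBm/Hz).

−86.0 dBm

Sensitivity = −174 + 10 log₁₀(B) + NF + SNR_min
= −174 + 70.21 + 1.38 + 16.4
= −86.01 dBm → −86.0 dBm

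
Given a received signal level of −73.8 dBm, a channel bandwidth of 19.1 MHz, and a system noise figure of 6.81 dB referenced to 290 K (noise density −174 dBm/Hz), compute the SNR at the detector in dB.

Noise floor: N = −174 + 10 log₁₀(B) + NF
10 log₁₀(1.91×10⁷) = 72.81 dB
N = −174 + 72.81 + 6.81 = −94.38 dBm
SNR = P_sig − N = −73.8 − (−94.38) = 20.58 dB → 20.6 dB

20.6 dB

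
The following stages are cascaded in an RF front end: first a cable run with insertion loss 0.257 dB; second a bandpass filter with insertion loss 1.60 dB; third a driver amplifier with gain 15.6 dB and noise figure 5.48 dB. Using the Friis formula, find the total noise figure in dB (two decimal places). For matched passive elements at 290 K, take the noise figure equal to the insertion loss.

Convert to linear (a loss of L dB is a gain of −L dB): F_i = 10^(NF_i/10), G_i = 10^(G_i,dB/10)
  Stage 1: F_1 = 10^(0.257/10) = 1.061, G_1 = 10^(−0.257/10) = 0.9425
  Stage 2: F_2 = 10^(1.60/10) = 1.445, G_2 = 10^(−1.60/10) = 0.6918
  Stage 3: F_3 = 10^(5.48/10) = 3.532, G_3 = 10^(15.6/10) = 36.31
Friis cascade:
  F = 1.061 + (1.445 − 1)/0.9425 + (3.532 − 1)/0.6521 = 5.416
NF = 10 log₁₀(5.416) = 7.34 dB

7.34 dB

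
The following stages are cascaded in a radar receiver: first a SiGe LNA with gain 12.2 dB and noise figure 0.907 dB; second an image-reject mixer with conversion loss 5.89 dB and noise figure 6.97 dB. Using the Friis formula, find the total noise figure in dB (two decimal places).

Convert to linear (a loss of L dB is a gain of −L dB): F_i = 10^(NF_i/10), G_i = 10^(G_i,dB/10)
  Stage 1: F_1 = 10^(0.907/10) = 1.232, G_1 = 10^(12.2/10) = 16.60
  Stage 2: F_2 = 10^(6.97/10) = 4.977, G_2 = 10^(−5.89/10) = 0.2576
Friis cascade:
  F = 1.232 + (4.977 − 1)/16.60 = 1.472
NF = 10 log₁₀(1.472) = 1.68 dB

1.68 dB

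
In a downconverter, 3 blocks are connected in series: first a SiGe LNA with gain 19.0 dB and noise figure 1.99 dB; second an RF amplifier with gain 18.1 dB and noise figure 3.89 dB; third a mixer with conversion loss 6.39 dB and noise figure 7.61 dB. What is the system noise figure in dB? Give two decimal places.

Convert to linear (a loss of L dB is a gain of −L dB): F_i = 10^(NF_i/10), G_i = 10^(G_i,dB/10)
  Stage 1: F_1 = 10^(1.99/10) = 1.581, G_1 = 10^(19.0/10) = 79.43
  Stage 2: F_2 = 10^(3.89/10) = 2.449, G_2 = 10^(18.1/10) = 64.57
  Stage 3: F_3 = 10^(7.61/10) = 5.768, G_3 = 10^(−6.39/10) = 0.2296
Friis cascade:
  F = 1.581 + (2.449 − 1)/79.43 + (5.768 − 1)/5129 = 1.600
NF = 10 log₁₀(1.600) = 2.04 dB

2.04 dB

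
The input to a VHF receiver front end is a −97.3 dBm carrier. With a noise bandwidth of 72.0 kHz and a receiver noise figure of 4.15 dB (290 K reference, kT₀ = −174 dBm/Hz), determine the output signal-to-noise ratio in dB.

Noise floor: N = −174 + 10 log₁₀(B) + NF
10 log₁₀(7.20×10⁴) = 48.57 dB
N = −174 + 48.57 + 4.15 = −121.28 dBm
SNR = P_sig − N = −97.3 − (−121.28) = 23.98 dB → 24.0 dB

24.0 dB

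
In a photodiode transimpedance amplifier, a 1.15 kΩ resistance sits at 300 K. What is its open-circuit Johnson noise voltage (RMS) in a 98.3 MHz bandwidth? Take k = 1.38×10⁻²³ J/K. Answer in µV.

43.3 µV

V_n = √(4kTRB)
4kTRB = 4 × 1.38×10⁻²³ × 300 × 1.15×10³ × 9.83×10⁷ = 1.87×10⁻⁹ V²
V_n = √(1.87×10⁻⁹) = 4.33×10⁻⁵ V = 43.3 µV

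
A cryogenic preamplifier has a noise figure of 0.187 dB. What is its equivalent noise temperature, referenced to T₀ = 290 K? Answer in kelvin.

F = 10^(0.187/10) = 1.044
T_e = (F − 1)·T₀ = (1.044 − 1) × 290 = 12.8 K

12.8 K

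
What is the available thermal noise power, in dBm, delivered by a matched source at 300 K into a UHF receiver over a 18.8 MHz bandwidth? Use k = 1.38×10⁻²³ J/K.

−101.1 dBm

P_n = kTB = 1.38×10⁻²³ × 300 × 1.88×10⁷ = 7.78×10⁻¹⁴ W
In dBm: 10 log₁₀(7.78×10⁻¹⁴ / 10⁻³) = −101.1 dBm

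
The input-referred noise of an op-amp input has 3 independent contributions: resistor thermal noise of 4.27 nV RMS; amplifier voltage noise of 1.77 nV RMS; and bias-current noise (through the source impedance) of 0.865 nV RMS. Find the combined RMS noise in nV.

Uncorrelated sources add in power (mean-square): V_tot = √(ΣV_i²)
V_tot = √[(4.27×10⁻⁹)² + (1.77×10⁻⁹)² + (8.65×10⁻¹⁰)²] = 4.70×10⁻⁹ V = 4.70 nV

4.70 nV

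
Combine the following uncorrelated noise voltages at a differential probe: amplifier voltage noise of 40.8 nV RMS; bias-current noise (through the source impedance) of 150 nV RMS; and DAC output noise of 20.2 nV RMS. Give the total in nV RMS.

Uncorrelated sources add in power (mean-square): V_tot = √(ΣV_i²)
V_tot = √[(4.08×10⁻⁸)² + (1.50×10⁻⁷)² + (2.02×10⁻⁸)²] = 1.57×10⁻⁷ V = 157 nV

157 nV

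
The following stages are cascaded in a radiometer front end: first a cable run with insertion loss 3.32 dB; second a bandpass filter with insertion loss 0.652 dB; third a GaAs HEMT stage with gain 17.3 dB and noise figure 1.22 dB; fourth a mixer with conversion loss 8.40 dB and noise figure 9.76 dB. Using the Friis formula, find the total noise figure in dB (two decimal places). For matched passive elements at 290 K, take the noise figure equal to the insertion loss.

5.68 dB

Convert to linear (a loss of L dB is a gain of −L dB): F_i = 10^(NF_i/10), G_i = 10^(G_i,dB/10)
  Stage 1: F_1 = 10^(3.32/10) = 2.148, G_1 = 10^(−3.32/10) = 0.4656
  Stage 2: F_2 = 10^(0.652/10) = 1.162, G_2 = 10^(−0.652/10) = 0.8606
  Stage 3: F_3 = 10^(1.22/10) = 1.324, G_3 = 10^(17.3/10) = 53.70
  Stage 4: F_4 = 10^(9.76/10) = 9.462, G_4 = 10^(−8.40/10) = 0.1445
Friis cascade:
  F = 2.148 + (1.162 − 1)/0.4656 + (1.324 − 1)/0.4007 + (9.462 − 1)/21.52 = 3.698
NF = 10 log₁₀(3.698) = 5.68 dB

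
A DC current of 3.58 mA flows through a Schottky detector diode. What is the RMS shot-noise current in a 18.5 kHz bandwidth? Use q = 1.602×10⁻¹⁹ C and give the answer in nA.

I_n = √(2qI·B)
2qI·B = 2 × 1.602×10⁻¹⁹ × 3.58×10⁻³ × 1.85×10⁴ = 2.12×10⁻¹⁷ A²
I_n = √(2.12×10⁻¹⁷) = 4.61×10⁻⁹ A = 4.61 nA

4.61 nA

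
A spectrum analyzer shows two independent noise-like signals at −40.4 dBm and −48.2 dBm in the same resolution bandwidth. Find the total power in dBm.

−39.7 dBm

Convert to linear, add, convert back:
P₁ = 9.12×10⁻⁸ W, P₂ = 1.51×10⁻⁸ W
P_tot = 1.06×10⁻⁷ W → 10 log₁₀(P_tot / 10⁻³) = −39.7 dBm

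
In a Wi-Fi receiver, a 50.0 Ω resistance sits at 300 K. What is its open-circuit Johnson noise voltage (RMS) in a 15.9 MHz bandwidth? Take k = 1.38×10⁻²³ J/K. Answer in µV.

V_n = √(4kTRB)
4kTRB = 4 × 1.38×10⁻²³ × 300 × 5.00×10¹ × 1.59×10⁷ = 1.32×10⁻¹¹ V²
V_n = √(1.32×10⁻¹¹) = 3.63×10⁻⁶ V = 3.63 µV

3.63 µV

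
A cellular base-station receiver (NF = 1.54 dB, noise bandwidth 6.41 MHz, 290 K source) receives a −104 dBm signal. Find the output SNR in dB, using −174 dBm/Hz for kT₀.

0.4 dB

Noise floor: N = −174 + 10 log₁₀(B) + NF
10 log₁₀(6.41×10⁶) = 68.07 dB
N = −174 + 68.07 + 1.54 = −104.39 dBm
SNR = P_sig − N = −104 − (−104.39) = 0.39 dB → 0.4 dB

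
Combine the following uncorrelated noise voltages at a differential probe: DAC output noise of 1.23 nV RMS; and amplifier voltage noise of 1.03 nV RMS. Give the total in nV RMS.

Uncorrelated sources add in power (mean-square): V_tot = √(ΣV_i²)
V_tot = √[(1.23×10⁻⁹)² + (1.03×10⁻⁹)²] = 1.60×10⁻⁹ V = 1.60 nV

1.60 nV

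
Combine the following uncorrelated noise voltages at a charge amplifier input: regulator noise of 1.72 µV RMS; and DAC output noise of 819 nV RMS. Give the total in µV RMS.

1.91 µV

Uncorrelated sources add in power (mean-square): V_tot = √(ΣV_i²)
V_tot = √[(1.72×10⁻⁶)² + (8.19×10⁻⁷)²] = 1.91×10⁻⁶ V = 1.91 µV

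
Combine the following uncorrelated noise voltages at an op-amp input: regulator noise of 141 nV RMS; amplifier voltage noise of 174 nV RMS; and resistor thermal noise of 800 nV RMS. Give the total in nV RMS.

831 nV

Uncorrelated sources add in power (mean-square): V_tot = √(ΣV_i²)
V_tot = √[(1.41×10⁻⁷)² + (1.74×10⁻⁷)² + (8.00×10⁻⁷)²] = 8.31×10⁻⁷ V = 831 nV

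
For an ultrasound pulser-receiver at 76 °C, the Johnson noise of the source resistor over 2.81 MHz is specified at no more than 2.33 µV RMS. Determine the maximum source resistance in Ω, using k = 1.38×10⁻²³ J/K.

T = 76 °C + 273.15 = 349.15 K
Johnson–Nyquist: V_n = √(4kTRB) ⇒ R = V_n² / (4kTB)
4kTB = 4 × 1.38×10⁻²³ × 349.15 × 2.81×10⁶ = 5.42×10⁻¹⁴
R = (2.33×10⁻⁶)² / 5.42×10⁻¹⁴ = 1.00×10² Ω = 100 Ω

100 Ω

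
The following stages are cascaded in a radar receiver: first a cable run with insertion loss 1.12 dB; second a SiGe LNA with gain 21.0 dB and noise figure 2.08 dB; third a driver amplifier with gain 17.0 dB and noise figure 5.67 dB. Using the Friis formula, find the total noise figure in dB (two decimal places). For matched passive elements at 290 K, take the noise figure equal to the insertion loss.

Convert to linear (a loss of L dB is a gain of −L dB): F_i = 10^(NF_i/10), G_i = 10^(G_i,dB/10)
  Stage 1: F_1 = 10^(1.12/10) = 1.294, G_1 = 10^(−1.12/10) = 0.7727
  Stage 2: F_2 = 10^(2.08/10) = 1.614, G_2 = 10^(21.0/10) = 125.9
  Stage 3: F_3 = 10^(5.67/10) = 3.690, G_3 = 10^(17.0/10) = 50.12
Friis cascade:
  F = 1.294 + (1.614 − 1)/0.7727 + (3.690 − 1)/97.27 = 2.117
NF = 10 log₁₀(2.117) = 3.26 dB

3.26 dB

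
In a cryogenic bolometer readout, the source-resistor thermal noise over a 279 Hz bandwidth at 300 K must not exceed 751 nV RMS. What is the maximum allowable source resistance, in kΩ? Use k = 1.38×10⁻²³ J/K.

Johnson–Nyquist: V_n = √(4kTRB) ⇒ R = V_n² / (4kTB)
4kTB = 4 × 1.38×10⁻²³ × 300 × 2.79×10² = 4.62×10⁻¹⁸
R = (7.51×10⁻⁷)² / 4.62×10⁻¹⁸ = 1.22×10⁵ Ω = 122 kΩ

122 kΩ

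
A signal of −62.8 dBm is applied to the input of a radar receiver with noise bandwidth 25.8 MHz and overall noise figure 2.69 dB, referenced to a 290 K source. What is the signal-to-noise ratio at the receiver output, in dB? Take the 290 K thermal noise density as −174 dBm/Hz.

Noise floor: N = −174 + 10 log₁₀(B) + NF
10 log₁₀(2.58×10⁷) = 74.12 dB
N = −174 + 74.12 + 2.69 = −97.19 dBm
SNR = P_sig − N = −62.8 − (−97.19) = 34.39 dB → 34.4 dB

34.4 dB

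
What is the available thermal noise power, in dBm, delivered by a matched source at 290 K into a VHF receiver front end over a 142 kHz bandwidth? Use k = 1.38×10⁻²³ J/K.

P_n = kTB = 1.38×10⁻²³ × 290 × 1.42×10⁵ = 5.68×10⁻¹⁶ W
In dBm: 10 log₁₀(5.68×10⁻¹⁶ / 10⁻³) = −122.5 dBm

−122.5 dBm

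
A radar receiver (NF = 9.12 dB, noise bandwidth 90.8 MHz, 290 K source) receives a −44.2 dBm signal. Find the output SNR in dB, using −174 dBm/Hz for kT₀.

Noise floor: N = −174 + 10 log₁₀(B) + NF
10 log₁₀(9.08×10⁷) = 79.58 dB
N = −174 + 79.58 + 9.12 = −85.30 dBm
SNR = P_sig − N = −44.2 − (−85.30) = 41.10 dB → 41.1 dB

41.1 dB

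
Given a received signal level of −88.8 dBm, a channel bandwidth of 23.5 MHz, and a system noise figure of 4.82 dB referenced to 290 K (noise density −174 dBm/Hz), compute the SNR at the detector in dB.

6.7 dB

Noise floor: N = −174 + 10 log₁₀(B) + NF
10 log₁₀(2.35×10⁷) = 73.71 dB
N = −174 + 73.71 + 4.82 = −95.47 dBm
SNR = P_sig − N = −88.8 − (−95.47) = 6.67 dB → 6.7 dB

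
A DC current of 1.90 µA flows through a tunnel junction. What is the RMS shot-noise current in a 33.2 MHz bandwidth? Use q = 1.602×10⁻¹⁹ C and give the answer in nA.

4.50 nA

I_n = √(2qI·B)
2qI·B = 2 × 1.602×10⁻¹⁹ × 1.90×10⁻⁶ × 3.32×10⁷ = 2.02×10⁻¹⁷ A²
I_n = √(2.02×10⁻¹⁷) = 4.50×10⁻⁹ A = 4.50 nA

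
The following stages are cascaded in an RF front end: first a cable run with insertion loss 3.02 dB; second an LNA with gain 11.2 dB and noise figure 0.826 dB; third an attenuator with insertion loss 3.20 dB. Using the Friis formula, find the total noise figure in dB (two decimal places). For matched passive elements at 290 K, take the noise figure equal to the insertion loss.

Convert to linear (a loss of L dB is a gain of −L dB): F_i = 10^(NF_i/10), G_i = 10^(G_i,dB/10)
  Stage 1: F_1 = 10^(3.02/10) = 2.004, G_1 = 10^(−3.02/10) = 0.4989
  Stage 2: F_2 = 10^(0.826/10) = 1.209, G_2 = 10^(11.2/10) = 13.18
  Stage 3: F_3 = 10^(3.20/10) = 2.089, G_3 = 10^(−3.20/10) = 0.4786
Friis cascade:
  F = 2.004 + (1.209 − 1)/0.4989 + (2.089 − 1)/6.577 = 2.590
NF = 10 log₁₀(2.590) = 4.13 dB

4.13 dB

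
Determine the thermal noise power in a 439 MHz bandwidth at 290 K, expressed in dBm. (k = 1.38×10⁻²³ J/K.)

P_n = kTB = 1.38×10⁻²³ × 290 × 4.39×10⁸ = 1.76×10⁻¹² W
In dBm: 10 log₁₀(1.76×10⁻¹² / 10⁻³) = −87.6 dBm

−87.6 dBm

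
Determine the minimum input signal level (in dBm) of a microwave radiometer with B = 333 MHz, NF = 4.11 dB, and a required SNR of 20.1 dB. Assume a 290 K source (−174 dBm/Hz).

−64.6 dBm

Sensitivity = −174 + 10 log₁₀(B) + NF + SNR_min
= −174 + 85.22 + 4.11 + 20.1
= −64.57 dBm → −64.6 dBm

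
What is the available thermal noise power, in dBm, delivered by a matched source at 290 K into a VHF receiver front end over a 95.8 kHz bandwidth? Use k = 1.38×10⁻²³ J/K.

−124.2 dBm

P_n = kTB = 1.38×10⁻²³ × 290 × 9.58×10⁴ = 3.83×10⁻¹⁶ W
In dBm: 10 log₁₀(3.83×10⁻¹⁶ / 10⁻³) = −124.2 dBm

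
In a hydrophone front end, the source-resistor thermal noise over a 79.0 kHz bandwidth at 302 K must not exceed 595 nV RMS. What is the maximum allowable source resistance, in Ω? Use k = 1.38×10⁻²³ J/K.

Johnson–Nyquist: V_n = √(4kTRB) ⇒ R = V_n² / (4kTB)
4kTB = 4 × 1.38×10⁻²³ × 302 × 7.90×10⁴ = 1.32×10⁻¹⁵
R = (5.95×10⁻⁷)² / 1.32×10⁻¹⁵ = 2.69×10² Ω = 269 Ω

269 Ω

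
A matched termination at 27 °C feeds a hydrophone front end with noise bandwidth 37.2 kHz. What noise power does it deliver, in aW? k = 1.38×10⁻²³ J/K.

T = 27 °C + 273.15 = 300.15 K
P_n = kTB = 1.38×10⁻²³ × 300.15 × 3.72×10⁴ = 1.54×10⁻¹⁶ W = 154 aW

154 aW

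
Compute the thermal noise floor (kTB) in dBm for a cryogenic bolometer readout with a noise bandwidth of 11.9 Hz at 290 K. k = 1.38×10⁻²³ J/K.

−163.2 dBm

P_n = kTB = 1.38×10⁻²³ × 290 × 1.19×10¹ = 4.76×10⁻²⁰ W
In dBm: 10 log₁₀(4.76×10⁻²⁰ / 10⁻³) = −163.2 dBm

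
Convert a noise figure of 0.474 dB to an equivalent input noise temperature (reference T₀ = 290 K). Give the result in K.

F = 10^(0.474/10) = 1.11532
T_e = (F − 1)·T₀ = (1.11532 − 1) × 290 = 33.4 K

33.4 K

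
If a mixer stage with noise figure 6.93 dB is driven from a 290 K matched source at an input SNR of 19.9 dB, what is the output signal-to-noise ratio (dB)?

12.97 dB

By definition F = SNR_in/SNR_out, so in dB: SNR_out = SNR_in − NF
SNR_out = 19.9 − 6.93 = 12.97 dB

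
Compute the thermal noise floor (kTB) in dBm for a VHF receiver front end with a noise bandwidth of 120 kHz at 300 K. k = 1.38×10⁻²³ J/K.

P_n = kTB = 1.38×10⁻²³ × 300 × 1.20×10⁵ = 4.97×10⁻¹⁶ W
In dBm: 10 log₁₀(4.97×10⁻¹⁶ / 10⁻³) = −123.0 dBm

−123.0 dBm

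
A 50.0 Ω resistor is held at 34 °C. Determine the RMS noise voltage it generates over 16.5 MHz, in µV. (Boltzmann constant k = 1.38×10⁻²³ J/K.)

3.74 µV

T = 34 °C + 273.15 = 307.15 K
V_n = √(4kTRB)
4kTRB = 4 × 1.38×10⁻²³ × 307.15 × 5.00×10¹ × 1.65×10⁷ = 1.40×10⁻¹¹ V²
V_n = √(1.40×10⁻¹¹) = 3.74×10⁻⁶ V = 3.74 µV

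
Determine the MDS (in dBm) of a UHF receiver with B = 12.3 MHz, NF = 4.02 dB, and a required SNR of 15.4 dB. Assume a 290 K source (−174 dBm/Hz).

−83.7 dBm

Sensitivity = −174 + 10 log₁₀(B) + NF + SNR_min
= −174 + 70.9 + 4.02 + 15.4
= −83.68 dBm → −83.7 dBm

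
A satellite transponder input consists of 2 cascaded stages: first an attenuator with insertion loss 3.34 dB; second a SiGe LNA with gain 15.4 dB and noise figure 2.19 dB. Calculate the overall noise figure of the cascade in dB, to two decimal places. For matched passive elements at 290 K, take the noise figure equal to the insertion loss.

5.53 dB

Convert to linear (a loss of L dB is a gain of −L dB): F_i = 10^(NF_i/10), G_i = 10^(G_i,dB/10)
  Stage 1: F_1 = 10^(3.34/10) = 2.158, G_1 = 10^(−3.34/10) = 0.4634
  Stage 2: F_2 = 10^(2.19/10) = 1.656, G_2 = 10^(15.4/10) = 34.67
Friis cascade:
  F = 2.158 + (1.656 − 1)/0.4634 = 3.573
NF = 10 log₁₀(3.573) = 5.53 dB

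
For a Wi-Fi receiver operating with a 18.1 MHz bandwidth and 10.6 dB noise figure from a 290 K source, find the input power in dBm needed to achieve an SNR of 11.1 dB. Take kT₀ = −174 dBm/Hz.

−79.7 dBm

Sensitivity = −174 + 10 log₁₀(B) + NF + SNR_min
= −174 + 72.58 + 10.6 + 11.1
= −79.72 dBm → −79.7 dBm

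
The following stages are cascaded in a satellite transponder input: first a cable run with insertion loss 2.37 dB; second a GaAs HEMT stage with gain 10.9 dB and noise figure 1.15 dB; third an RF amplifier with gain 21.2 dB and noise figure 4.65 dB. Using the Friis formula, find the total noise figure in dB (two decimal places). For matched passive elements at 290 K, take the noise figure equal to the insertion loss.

4.01 dB

Convert to linear (a loss of L dB is a gain of −L dB): F_i = 10^(NF_i/10), G_i = 10^(G_i,dB/10)
  Stage 1: F_1 = 10^(2.37/10) = 1.726, G_1 = 10^(−2.37/10) = 0.5794
  Stage 2: F_2 = 10^(1.15/10) = 1.303, G_2 = 10^(10.9/10) = 12.30
  Stage 3: F_3 = 10^(4.65/10) = 2.917, G_3 = 10^(21.2/10) = 131.8
Friis cascade:
  F = 1.726 + (1.303 − 1)/0.5794 + (2.917 − 1)/7.129 = 2.518
NF = 10 log₁₀(2.518) = 4.01 dB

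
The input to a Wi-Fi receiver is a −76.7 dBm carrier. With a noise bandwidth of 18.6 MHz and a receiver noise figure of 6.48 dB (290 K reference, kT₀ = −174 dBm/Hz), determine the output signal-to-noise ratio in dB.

Noise floor: N = −174 + 10 log₁₀(B) + NF
10 log₁₀(1.86×10⁷) = 72.7 dB
N = −174 + 72.7 + 6.48 = −94.82 dBm
SNR = P_sig − N = −76.7 − (−94.82) = 18.12 dB → 18.1 dB

18.1 dB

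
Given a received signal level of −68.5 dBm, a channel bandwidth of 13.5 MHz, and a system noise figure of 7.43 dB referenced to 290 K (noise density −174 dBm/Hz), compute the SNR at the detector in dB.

26.8 dB

Noise floor: N = −174 + 10 log₁₀(B) + NF
10 log₁₀(1.35×10⁷) = 71.3 dB
N = −174 + 71.3 + 7.43 = −95.27 dBm
SNR = P_sig − N = −68.5 − (−95.27) = 26.77 dB → 26.8 dB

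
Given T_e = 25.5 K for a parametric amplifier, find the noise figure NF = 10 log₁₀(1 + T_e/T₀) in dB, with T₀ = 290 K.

0.366 dB

F = 1 + T_e/T₀ = 1 + 25.5/290 = 1.08793
NF = 10 log₁₀(1.08793) = 0.366 dB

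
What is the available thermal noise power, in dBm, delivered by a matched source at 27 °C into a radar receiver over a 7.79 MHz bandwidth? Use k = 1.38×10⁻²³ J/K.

−104.9 dBm

T = 27 °C + 273.15 = 300.15 K
P_n = kTB = 1.38×10⁻²³ × 300.15 × 7.79×10⁶ = 3.23×10⁻¹⁴ W
In dBm: 10 log₁₀(3.23×10⁻¹⁴ / 10⁻³) = −104.9 dBm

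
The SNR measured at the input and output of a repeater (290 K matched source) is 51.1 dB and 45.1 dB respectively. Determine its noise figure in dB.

6.0 dB

NF (dB) = SNR_in(dB) − SNR_out(dB) when the source is at T₀
NF = 51.1 − 45.1 = 6.0 dB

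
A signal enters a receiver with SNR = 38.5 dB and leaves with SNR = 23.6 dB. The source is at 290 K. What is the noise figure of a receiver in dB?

14.9 dB

NF (dB) = SNR_in(dB) − SNR_out(dB) when the source is at T₀
NF = 38.5 − 23.6 = 14.9 dB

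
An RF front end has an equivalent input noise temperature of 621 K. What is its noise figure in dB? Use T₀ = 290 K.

F = 1 + T_e/T₀ = 1 + 621/290 = 3.14138
NF = 10 log₁₀(3.14138) = 4.97 dB

4.97 dB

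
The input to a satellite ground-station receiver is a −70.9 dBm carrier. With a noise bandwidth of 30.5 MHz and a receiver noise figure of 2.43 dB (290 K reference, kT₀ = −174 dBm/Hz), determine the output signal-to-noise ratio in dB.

Noise floor: N = −174 + 10 log₁₀(B) + NF
10 log₁₀(3.05×10⁷) = 74.84 dB
N = −174 + 74.84 + 2.43 = −96.73 dBm
SNR = P_sig − N = −70.9 − (−96.73) = 25.83 dB → 25.8 dB

25.8 dB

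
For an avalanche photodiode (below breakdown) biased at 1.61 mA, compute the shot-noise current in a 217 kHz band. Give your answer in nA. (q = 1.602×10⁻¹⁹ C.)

I_n = √(2qI·B)
2qI·B = 2 × 1.602×10⁻¹⁹ × 1.61×10⁻³ × 2.17×10⁵ = 1.12×10⁻¹⁶ A²
I_n = √(1.12×10⁻¹⁶) = 1.06×10⁻⁸ A = 10.6 nA

10.6 nA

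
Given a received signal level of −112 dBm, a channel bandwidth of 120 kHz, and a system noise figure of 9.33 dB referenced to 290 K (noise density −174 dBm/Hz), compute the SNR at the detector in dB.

1.9 dB

Noise floor: N = −174 + 10 log₁₀(B) + NF
10 log₁₀(1.20×10⁵) = 50.79 dB
N = −174 + 50.79 + 9.33 = −113.88 dBm
SNR = P_sig − N = −112 − (−113.88) = 1.88 dB → 1.9 dB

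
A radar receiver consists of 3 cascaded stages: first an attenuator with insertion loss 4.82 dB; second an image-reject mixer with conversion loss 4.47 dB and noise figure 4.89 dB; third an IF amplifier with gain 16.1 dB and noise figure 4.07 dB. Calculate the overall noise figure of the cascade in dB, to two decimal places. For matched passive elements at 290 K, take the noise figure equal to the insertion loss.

Convert to linear (a loss of L dB is a gain of −L dB): F_i = 10^(NF_i/10), G_i = 10^(G_i,dB/10)
  Stage 1: F_1 = 10^(4.82/10) = 3.034, G_1 = 10^(−4.82/10) = 0.3296
  Stage 2: F_2 = 10^(4.89/10) = 3.083, G_2 = 10^(−4.47/10) = 0.3573
  Stage 3: F_3 = 10^(4.07/10) = 2.553, G_3 = 10^(16.1/10) = 40.74
Friis cascade:
  F = 3.034 + (3.083 − 1)/0.3296 + (2.553 − 1)/0.1178 = 22.54
NF = 10 log₁₀(22.54) = 13.53 dB

13.53 dB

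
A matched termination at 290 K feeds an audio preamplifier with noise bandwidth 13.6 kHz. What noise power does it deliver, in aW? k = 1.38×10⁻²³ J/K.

P_n = kTB = 1.38×10⁻²³ × 290 × 1.36×10⁴ = 5.44×10⁻¹⁷ W = 54.4 aW

54.4 aW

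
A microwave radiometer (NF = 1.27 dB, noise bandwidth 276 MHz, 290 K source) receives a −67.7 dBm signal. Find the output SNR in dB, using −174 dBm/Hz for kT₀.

Noise floor: N = −174 + 10 log₁₀(B) + NF
10 log₁₀(2.76×10⁸) = 84.41 dB
N = −174 + 84.41 + 1.27 = −88.32 dBm
SNR = P_sig − N = −67.7 − (−88.32) = 20.62 dB → 20.6 dB

20.6 dB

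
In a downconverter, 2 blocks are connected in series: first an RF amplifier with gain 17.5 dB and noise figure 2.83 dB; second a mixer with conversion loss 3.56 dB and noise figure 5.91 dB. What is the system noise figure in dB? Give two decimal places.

Convert to linear (a loss of L dB is a gain of −L dB): F_i = 10^(NF_i/10), G_i = 10^(G_i,dB/10)
  Stage 1: F_1 = 10^(2.83/10) = 1.919, G_1 = 10^(17.5/10) = 56.23
  Stage 2: F_2 = 10^(5.91/10) = 3.899, G_2 = 10^(−3.56/10) = 0.4406
Friis cascade:
  F = 1.919 + (3.899 − 1)/56.23 = 1.970
NF = 10 log₁₀(1.970) = 2.95 dB

2.95 dB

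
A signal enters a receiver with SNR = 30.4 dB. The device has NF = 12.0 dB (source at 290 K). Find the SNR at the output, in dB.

By definition F = SNR_in/SNR_out, so in dB: SNR_out = SNR_in − NF
SNR_out = 30.4 − 12.0 = 18.4 dB

18.4 dB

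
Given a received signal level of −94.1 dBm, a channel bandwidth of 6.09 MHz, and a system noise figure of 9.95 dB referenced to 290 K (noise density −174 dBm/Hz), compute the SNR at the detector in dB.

2.1 dB

Noise floor: N = −174 + 10 log₁₀(B) + NF
10 log₁₀(6.09×10⁶) = 67.85 dB
N = −174 + 67.85 + 9.95 = −96.20 dBm
SNR = P_sig − N = −94.1 − (−96.20) = 2.10 dB → 2.1 dB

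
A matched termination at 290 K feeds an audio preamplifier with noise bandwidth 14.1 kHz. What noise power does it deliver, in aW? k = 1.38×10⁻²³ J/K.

56.4 aW

P_n = kTB = 1.38×10⁻²³ × 290 × 1.41×10⁴ = 5.64×10⁻¹⁷ W = 56.4 aW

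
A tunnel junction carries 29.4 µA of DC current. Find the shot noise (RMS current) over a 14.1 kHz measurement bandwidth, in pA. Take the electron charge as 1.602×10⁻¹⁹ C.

I_n = √(2qI·B)
2qI·B = 2 × 1.602×10⁻¹⁹ × 2.94×10⁻⁵ × 1.41×10⁴ = 1.33×10⁻¹⁹ A²
I_n = √(1.33×10⁻¹⁹) = 3.64×10⁻¹⁰ A = 364 pA

364 pA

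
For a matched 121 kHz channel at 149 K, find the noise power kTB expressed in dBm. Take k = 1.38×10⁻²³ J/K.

−126.0 dBm

P_n = kTB = 1.38×10⁻²³ × 149 × 1.21×10⁵ = 2.49×10⁻¹⁶ W
In dBm: 10 log₁₀(2.49×10⁻¹⁶ / 10⁻³) = −126.0 dBm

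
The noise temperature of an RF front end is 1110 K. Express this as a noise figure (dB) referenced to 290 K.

6.84 dB

F = 1 + T_e/T₀ = 1 + 1110/290 = 4.82759
NF = 10 log₁₀(4.82759) = 6.84 dB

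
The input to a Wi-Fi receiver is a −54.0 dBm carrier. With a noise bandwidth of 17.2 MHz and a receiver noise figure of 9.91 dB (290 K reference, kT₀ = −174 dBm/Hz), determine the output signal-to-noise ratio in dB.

37.7 dB

Noise floor: N = −174 + 10 log₁₀(B) + NF
10 log₁₀(1.72×10⁷) = 72.36 dB
N = −174 + 72.36 + 9.91 = −91.73 dBm
SNR = P_sig − N = −54.0 − (−91.73) = 37.73 dB → 37.7 dB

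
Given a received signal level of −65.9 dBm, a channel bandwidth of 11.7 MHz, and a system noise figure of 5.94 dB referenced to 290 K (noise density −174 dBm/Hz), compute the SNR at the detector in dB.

Noise floor: N = −174 + 10 log₁₀(B) + NF
10 log₁₀(1.17×10⁷) = 70.68 dB
N = −174 + 70.68 + 5.94 = −97.38 dBm
SNR = P_sig − N = −65.9 − (−97.38) = 31.48 dB → 31.5 dB

31.5 dB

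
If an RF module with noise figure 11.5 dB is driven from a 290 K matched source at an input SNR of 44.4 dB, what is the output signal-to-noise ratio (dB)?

32.9 dB

By definition F = SNR_in/SNR_out, so in dB: SNR_out = SNR_in − NF
SNR_out = 44.4 − 11.5 = 32.9 dB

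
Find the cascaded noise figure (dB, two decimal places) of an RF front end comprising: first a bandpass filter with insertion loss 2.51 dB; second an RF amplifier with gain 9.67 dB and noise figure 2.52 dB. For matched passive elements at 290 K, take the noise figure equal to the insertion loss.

Convert to linear (a loss of L dB is a gain of −L dB): F_i = 10^(NF_i/10), G_i = 10^(G_i,dB/10)
  Stage 1: F_1 = 10^(2.51/10) = 1.782, G_1 = 10^(−2.51/10) = 0.5610
  Stage 2: F_2 = 10^(2.52/10) = 1.786, G_2 = 10^(9.67/10) = 9.268
Friis cascade:
  F = 1.782 + (1.786 − 1)/0.5610 = 3.184
NF = 10 log₁₀(3.184) = 5.03 dB

5.03 dB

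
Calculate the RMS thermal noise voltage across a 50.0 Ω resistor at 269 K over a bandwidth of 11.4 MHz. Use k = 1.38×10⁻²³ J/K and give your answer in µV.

V_n = √(4kTRB)
4kTRB = 4 × 1.38×10⁻²³ × 269 × 5.00×10¹ × 1.14×10⁷ = 8.46×10⁻¹² V²
V_n = √(8.46×10⁻¹²) = 2.91×10⁻⁶ V = 2.91 µV

2.91 µV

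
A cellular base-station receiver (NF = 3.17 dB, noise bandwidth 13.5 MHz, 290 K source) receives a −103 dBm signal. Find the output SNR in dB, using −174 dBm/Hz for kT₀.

Noise floor: N = −174 + 10 log₁₀(B) + NF
10 log₁₀(1.35×10⁷) = 71.3 dB
N = −174 + 71.3 + 3.17 = −99.53 dBm
SNR = P_sig − N = −103 − (−99.53) = −3.47 dB → −3.5 dB

−3.5 dB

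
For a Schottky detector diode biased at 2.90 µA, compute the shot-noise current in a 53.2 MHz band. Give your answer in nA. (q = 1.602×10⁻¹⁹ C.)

7.03 nA

I_n = √(2qI·B)
2qI·B = 2 × 1.602×10⁻¹⁹ × 2.90×10⁻⁶ × 5.32×10⁷ = 4.94×10⁻¹⁷ A²
I_n = √(4.94×10⁻¹⁷) = 7.03×10⁻⁹ A = 7.03 nA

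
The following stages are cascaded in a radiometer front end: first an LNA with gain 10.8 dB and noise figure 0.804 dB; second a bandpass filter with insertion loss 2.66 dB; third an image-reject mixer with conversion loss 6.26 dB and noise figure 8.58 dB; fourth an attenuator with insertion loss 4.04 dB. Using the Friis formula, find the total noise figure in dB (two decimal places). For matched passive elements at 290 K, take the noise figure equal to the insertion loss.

Convert to linear (a loss of L dB is a gain of −L dB): F_i = 10^(NF_i/10), G_i = 10^(G_i,dB/10)
  Stage 1: F_1 = 10^(0.804/10) = 1.203, G_1 = 10^(10.8/10) = 12.02
  Stage 2: F_2 = 10^(2.66/10) = 1.845, G_2 = 10^(−2.66/10) = 0.5420
  Stage 3: F_3 = 10^(8.58/10) = 7.211, G_3 = 10^(−6.26/10) = 0.2366
  Stage 4: F_4 = 10^(4.04/10) = 2.535, G_4 = 10^(−4.04/10) = 0.3945
Friis cascade:
  F = 1.203 + (1.845 − 1)/12.02 + (7.211 − 1)/6.516 + (2.535 − 1)/1.542 = 3.223
NF = 10 log₁₀(3.223) = 5.08 dB

5.08 dB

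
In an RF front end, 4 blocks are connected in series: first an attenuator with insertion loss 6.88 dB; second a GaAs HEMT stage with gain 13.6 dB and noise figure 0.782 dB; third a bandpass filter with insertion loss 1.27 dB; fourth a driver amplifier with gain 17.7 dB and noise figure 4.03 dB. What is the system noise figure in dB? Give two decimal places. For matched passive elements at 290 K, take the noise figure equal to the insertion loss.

8.02 dB

Convert to linear (a loss of L dB is a gain of −L dB): F_i = 10^(NF_i/10), G_i = 10^(G_i,dB/10)
  Stage 1: F_1 = 10^(6.88/10) = 4.875, G_1 = 10^(−6.88/10) = 0.2051
  Stage 2: F_2 = 10^(0.782/10) = 1.197, G_2 = 10^(13.6/10) = 22.91
  Stage 3: F_3 = 10^(1.27/10) = 1.340, G_3 = 10^(−1.27/10) = 0.7464
  Stage 4: F_4 = 10^(4.03/10) = 2.529, G_4 = 10^(17.7/10) = 58.88
Friis cascade:
  F = 4.875 + (1.197 − 1)/0.2051 + (1.340 − 1)/4.699 + (2.529 − 1)/3.508 = 6.345
NF = 10 log₁₀(6.345) = 8.02 dB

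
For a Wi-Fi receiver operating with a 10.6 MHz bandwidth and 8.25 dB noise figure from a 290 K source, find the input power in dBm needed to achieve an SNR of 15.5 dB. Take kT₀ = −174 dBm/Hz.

−80.0 dBm

Sensitivity = −174 + 10 log₁₀(B) + NF + SNR_min
= −174 + 70.25 + 8.25 + 15.5
= −80.00 dBm → −80.0 dBm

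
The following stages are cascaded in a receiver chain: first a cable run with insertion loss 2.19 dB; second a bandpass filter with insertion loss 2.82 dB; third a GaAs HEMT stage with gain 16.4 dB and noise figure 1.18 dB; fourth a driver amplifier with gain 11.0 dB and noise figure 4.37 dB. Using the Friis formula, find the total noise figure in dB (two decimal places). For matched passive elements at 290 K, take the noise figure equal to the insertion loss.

6.32 dB

Convert to linear (a loss of L dB is a gain of −L dB): F_i = 10^(NF_i/10), G_i = 10^(G_i,dB/10)
  Stage 1: F_1 = 10^(2.19/10) = 1.656, G_1 = 10^(−2.19/10) = 0.6039
  Stage 2: F_2 = 10^(2.82/10) = 1.914, G_2 = 10^(−2.82/10) = 0.5224
  Stage 3: F_3 = 10^(1.18/10) = 1.312, G_3 = 10^(16.4/10) = 43.65
  Stage 4: F_4 = 10^(4.37/10) = 2.735, G_4 = 10^(11.0/10) = 12.59
Friis cascade:
  F = 1.656 + (1.914 − 1)/0.6039 + (1.312 − 1)/0.3155 + (2.735 − 1)/13.77 = 4.285
NF = 10 log₁₀(4.285) = 6.32 dB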